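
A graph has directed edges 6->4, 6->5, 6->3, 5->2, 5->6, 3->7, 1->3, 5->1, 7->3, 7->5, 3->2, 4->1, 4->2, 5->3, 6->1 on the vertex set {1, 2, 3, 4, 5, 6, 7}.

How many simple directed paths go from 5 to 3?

5

5→1→3
5→3
5→6→1→3
5→6→3
5→6→4→1→3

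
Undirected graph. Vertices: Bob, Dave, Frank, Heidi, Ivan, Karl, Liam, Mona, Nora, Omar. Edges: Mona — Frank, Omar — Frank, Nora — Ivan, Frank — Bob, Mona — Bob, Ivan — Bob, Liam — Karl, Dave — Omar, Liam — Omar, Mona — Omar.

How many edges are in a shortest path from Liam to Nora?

5

Distance 0: Liam.
Distance 1: Karl, Omar.
Distance 2: Dave, Frank, Mona.
Distance 3: Bob.
Distance 4: Ivan.
Distance 5: Nora — contains Nora.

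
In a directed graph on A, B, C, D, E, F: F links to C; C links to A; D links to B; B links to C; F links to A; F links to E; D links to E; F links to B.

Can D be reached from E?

E has no outgoing edges, so nothing is reachable from it.

No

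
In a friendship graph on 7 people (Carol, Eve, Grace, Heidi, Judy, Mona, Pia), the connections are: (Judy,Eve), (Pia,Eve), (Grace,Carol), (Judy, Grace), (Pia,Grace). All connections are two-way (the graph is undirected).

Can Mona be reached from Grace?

No

Explore from Grace.
Distance 1: reach Carol, Judy, Pia.
Distance 2: reach Eve.
The search is exhausted without reaching Mona; it lies in a different component.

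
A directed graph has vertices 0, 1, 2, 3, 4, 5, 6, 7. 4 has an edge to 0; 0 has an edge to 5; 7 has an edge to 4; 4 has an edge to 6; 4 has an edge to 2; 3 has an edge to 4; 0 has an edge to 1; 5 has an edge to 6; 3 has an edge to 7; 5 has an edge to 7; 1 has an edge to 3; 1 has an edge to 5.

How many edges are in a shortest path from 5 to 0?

3

Distance 0: 5.
Distance 1: 6, 7.
Distance 2: 4.
Distance 3: 0, 2 — contains 0.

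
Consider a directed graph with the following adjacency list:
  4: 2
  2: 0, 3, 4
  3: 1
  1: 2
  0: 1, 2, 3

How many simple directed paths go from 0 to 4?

0→1→2→4
0→2→4
0→3→1→2→4

3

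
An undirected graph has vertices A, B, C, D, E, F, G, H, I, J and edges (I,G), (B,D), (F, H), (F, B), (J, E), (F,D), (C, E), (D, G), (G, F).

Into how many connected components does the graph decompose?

From A: component {A}.
From B: component {B, D, F, G, H, I}.
From C: component {C, E, J}.
That's 3 components.

3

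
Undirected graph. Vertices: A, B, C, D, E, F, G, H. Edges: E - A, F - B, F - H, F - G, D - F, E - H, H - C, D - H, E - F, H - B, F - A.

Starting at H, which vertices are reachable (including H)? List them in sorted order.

A, B, C, D, E, F, G, H

Start at H.
Its neighbours: B, C, D, E, F.
Then their neighbours: A, G.
Every vertex is now reached.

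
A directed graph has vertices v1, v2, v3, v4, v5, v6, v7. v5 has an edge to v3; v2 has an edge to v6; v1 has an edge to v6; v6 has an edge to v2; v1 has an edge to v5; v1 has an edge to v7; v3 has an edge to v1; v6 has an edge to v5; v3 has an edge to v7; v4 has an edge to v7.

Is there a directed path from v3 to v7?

Yes

Explore from v3.
Distance 1: reach v1, v7.
Found v7.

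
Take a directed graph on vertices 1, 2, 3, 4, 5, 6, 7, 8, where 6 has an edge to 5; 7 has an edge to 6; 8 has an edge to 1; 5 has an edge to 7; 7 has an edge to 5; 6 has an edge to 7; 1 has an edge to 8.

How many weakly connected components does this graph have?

5

From 1: component {1, 8}.
From 2: component {2}.
From 3: component {3}.
From 4: component {4}.
From 5: component {5, 6, 7}.
That's 5 components.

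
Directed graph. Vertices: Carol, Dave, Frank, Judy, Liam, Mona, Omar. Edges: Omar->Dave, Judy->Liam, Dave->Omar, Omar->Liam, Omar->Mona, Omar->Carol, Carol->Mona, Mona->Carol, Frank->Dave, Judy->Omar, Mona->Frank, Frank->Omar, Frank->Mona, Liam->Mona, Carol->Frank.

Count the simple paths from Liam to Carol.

Liam→Mona→Carol
Liam→Mona→Frank→Dave→Omar→Carol
Liam→Mona→Frank→Omar→Carol

3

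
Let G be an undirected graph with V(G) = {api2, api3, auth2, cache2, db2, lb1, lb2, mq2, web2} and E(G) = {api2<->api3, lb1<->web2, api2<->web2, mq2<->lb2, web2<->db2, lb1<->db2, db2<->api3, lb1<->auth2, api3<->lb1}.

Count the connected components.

3

From api2: component {api2, api3, auth2, db2, lb1, web2}.
From cache2: component {cache2}.
From lb2: component {lb2, mq2}.
That's 3 components.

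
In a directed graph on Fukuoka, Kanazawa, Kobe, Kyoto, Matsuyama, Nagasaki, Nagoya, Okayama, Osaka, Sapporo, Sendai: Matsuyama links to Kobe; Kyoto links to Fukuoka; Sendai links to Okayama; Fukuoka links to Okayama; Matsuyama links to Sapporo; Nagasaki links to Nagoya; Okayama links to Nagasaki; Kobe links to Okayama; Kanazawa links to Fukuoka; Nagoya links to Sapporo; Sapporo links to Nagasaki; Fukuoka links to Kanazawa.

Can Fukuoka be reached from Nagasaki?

Explore from Nagasaki.
Distance 1: reach Nagoya.
Distance 2: reach Sapporo.
The search from Nagasaki is exhausted; no directed path reaches Fukuoka.

No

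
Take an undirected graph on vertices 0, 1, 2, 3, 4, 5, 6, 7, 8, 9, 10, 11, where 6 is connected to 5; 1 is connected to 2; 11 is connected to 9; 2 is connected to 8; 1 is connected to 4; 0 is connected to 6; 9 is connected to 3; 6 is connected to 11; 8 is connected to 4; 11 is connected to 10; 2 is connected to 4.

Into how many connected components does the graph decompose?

3

From 0: component {0, 3, 5, 6, 9, 10, 11}.
From 1: component {1, 2, 4, 8}.
From 7: component {7}.
That's 3 components.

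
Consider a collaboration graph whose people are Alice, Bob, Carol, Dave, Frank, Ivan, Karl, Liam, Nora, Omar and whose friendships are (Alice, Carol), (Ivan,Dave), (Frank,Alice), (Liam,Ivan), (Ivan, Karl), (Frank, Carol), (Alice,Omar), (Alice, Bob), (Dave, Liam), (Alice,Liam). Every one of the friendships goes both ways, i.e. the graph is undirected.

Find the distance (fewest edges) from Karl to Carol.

Distance 0: Karl.
Distance 1: Ivan.
Distance 2: Dave, Liam.
Distance 3: Alice.
Distance 4: Bob, Carol, Frank, Omar — contains Carol.

4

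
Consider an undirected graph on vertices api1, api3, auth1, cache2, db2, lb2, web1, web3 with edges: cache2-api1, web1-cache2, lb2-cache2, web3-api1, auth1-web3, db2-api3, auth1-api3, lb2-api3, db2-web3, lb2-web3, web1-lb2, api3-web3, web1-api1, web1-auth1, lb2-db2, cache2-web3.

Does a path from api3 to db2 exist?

Yes

Explore from api3.
Distance 1: reach auth1, db2, lb2, web3.
Found db2.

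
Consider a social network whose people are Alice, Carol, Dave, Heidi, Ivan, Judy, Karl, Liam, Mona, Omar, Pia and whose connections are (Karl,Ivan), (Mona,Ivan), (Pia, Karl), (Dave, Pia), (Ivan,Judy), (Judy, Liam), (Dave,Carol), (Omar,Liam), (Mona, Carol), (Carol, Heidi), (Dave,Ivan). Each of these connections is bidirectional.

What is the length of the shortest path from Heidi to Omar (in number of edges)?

6

Distance 0: Heidi.
Distance 1: Carol.
Distance 2: Dave, Mona.
Distance 3: Ivan, Pia.
Distance 4: Judy, Karl.
Distance 5: Liam.
Distance 6: Omar — contains Omar.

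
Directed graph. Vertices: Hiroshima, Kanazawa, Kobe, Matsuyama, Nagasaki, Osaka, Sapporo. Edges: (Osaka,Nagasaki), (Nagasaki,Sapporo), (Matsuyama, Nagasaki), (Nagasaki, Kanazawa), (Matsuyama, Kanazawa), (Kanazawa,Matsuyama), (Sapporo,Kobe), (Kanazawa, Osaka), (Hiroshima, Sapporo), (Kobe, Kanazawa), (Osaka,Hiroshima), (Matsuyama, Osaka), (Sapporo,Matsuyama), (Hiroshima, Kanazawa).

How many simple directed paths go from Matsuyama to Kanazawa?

7

Matsuyama→Kanazawa
Matsuyama→Nagasaki→Kanazawa
Matsuyama→Nagasaki→Sapporo→Kobe→Kanazawa
Matsuyama→Osaka→Hiroshima→Kanazawa
Matsuyama→Osaka→Hiroshima→Sapporo→Kobe→Kanazawa
Matsuyama→Osaka→Nagasaki→Kanazawa
Matsuyama→Osaka→Nagasaki→Sapporo→Kobe→Kanazawa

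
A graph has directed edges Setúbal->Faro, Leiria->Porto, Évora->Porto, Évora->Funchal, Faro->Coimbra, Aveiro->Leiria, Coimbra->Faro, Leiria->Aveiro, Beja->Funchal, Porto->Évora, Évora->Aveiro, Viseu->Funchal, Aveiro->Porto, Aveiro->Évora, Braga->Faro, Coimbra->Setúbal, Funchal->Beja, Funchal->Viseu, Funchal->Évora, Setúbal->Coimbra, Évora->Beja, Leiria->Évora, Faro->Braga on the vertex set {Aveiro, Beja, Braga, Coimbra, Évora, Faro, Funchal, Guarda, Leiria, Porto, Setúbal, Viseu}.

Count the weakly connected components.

From Aveiro: component {Aveiro, Beja, Évora, Funchal, Leiria, Porto, Viseu}.
From Braga: component {Braga, Coimbra, Faro, Setúbal}.
From Guarda: component {Guarda}.
That's 3 components.

3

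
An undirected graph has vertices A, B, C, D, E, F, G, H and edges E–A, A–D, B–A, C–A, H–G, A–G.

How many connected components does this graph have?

2

From A: component {A, B, C, D, E, G, H}.
From F: component {F}.
That's 2 components.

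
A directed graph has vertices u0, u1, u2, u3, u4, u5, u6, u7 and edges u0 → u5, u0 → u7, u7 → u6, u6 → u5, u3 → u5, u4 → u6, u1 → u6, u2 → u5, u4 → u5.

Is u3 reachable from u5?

u5 has no outgoing edges, so nothing is reachable from it.

No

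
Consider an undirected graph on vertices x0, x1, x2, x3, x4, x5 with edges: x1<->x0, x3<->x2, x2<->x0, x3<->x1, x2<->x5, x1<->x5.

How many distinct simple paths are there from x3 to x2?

3

x3–x1–x0–x2
x3–x1–x5–x2
x3–x2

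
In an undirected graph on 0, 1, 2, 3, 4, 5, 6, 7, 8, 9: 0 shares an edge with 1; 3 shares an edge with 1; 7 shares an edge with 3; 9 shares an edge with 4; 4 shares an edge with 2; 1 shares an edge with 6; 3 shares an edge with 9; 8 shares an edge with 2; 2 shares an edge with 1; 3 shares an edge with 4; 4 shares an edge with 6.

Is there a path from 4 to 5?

Explore from 4.
Distance 1: reach 2, 3, 6, 9.
Distance 2: reach 1, 7, 8.
Distance 3: reach 0.
The search is exhausted without reaching 5; it lies in a different component.

No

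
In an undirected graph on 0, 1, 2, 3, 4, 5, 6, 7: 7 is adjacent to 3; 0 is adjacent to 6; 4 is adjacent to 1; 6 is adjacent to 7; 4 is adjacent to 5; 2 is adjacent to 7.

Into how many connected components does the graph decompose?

From 0: component {0, 2, 3, 6, 7}.
From 1: component {1, 4, 5}.
That's 2 components.

2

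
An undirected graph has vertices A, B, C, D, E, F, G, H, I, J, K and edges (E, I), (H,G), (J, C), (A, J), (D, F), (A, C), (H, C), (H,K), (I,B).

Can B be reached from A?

Explore from A.
Distance 1: reach C, J.
Distance 2: reach H.
Distance 3: reach G, K.
The search is exhausted without reaching B; it lies in a different component.

No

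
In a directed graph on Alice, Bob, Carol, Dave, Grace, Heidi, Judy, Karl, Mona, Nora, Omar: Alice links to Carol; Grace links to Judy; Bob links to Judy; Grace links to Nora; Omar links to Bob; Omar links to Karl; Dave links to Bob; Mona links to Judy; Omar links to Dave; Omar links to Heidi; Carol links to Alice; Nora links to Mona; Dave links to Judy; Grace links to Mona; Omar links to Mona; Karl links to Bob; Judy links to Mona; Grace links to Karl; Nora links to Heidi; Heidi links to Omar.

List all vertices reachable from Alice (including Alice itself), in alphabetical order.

Alice, Carol

Start at Alice.
Its neighbours: Carol.
Nothing further is reachable.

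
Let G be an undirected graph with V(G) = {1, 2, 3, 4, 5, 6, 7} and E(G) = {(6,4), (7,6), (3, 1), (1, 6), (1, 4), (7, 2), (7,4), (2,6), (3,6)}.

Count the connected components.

From 1: component {1, 2, 3, 4, 6, 7}.
From 5: component {5}.
That's 2 components.

2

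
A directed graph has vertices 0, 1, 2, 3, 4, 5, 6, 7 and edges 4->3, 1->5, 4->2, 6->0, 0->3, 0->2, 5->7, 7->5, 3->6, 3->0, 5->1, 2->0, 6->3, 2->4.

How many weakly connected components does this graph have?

2

From 0: component {0, 2, 3, 4, 6}.
From 1: component {1, 5, 7}.
That's 2 components.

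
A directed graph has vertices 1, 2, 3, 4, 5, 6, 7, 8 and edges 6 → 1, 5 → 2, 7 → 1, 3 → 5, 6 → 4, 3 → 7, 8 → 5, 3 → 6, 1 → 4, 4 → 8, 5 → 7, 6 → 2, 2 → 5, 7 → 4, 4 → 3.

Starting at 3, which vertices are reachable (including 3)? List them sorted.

Start at 3.
Its neighbours: 5, 6, 7.
Then their neighbours: 1, 2, 4.
Then next layer: 8.
Every vertex is now reached.

1, 2, 3, 4, 5, 6, 7, 8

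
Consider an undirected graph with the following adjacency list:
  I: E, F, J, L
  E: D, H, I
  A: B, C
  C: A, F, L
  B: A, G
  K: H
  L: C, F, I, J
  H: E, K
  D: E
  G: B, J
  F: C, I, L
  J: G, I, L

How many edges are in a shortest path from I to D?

Distance 0: I.
Distance 1: E, F, J, L.
Distance 2: C, D, G, H — contains D.

2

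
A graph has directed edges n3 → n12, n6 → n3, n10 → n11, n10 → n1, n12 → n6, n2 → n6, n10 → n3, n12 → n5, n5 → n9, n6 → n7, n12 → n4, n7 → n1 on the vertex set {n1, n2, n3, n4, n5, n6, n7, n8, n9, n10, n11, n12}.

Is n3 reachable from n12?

Explore from n12.
Distance 1: reach n4, n5, n6.
Distance 2: reach n3, n7, n9.
Found n3.

Yes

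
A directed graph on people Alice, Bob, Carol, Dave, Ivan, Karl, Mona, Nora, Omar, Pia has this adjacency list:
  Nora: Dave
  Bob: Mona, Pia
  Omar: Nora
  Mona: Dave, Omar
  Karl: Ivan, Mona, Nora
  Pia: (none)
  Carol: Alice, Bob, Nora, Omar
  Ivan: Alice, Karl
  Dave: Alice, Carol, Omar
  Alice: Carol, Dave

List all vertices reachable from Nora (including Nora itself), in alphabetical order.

Start at Nora.
Its neighbours: Dave.
Then their neighbours: Alice, Carol, Omar.
Then next layer: Bob.
Then next layer: Mona, Pia.
Nothing further is reachable.

Alice, Bob, Carol, Dave, Mona, Nora, Omar, Pia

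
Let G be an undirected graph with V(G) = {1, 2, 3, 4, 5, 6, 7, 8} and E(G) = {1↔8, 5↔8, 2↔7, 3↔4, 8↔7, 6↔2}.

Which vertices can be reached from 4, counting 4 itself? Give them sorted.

3, 4

Start at 4.
Its neighbours: 3.
Nothing further is reachable.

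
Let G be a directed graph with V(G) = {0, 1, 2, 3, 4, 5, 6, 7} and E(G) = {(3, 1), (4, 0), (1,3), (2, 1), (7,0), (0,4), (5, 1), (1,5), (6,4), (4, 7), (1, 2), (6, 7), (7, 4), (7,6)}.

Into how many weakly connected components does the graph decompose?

2

From 0: component {0, 4, 6, 7}.
From 1: component {1, 2, 3, 5}.
That's 2 components.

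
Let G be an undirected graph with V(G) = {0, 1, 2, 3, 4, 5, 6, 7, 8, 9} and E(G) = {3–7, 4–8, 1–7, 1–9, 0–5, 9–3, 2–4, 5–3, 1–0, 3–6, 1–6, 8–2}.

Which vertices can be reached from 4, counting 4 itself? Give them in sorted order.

2, 4, 8

Start at 4.
Its neighbours: 2, 8.
Nothing further is reachable.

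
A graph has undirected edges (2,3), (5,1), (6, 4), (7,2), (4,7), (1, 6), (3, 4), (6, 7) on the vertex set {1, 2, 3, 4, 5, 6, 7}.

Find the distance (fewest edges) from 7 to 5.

3

Distance 0: 7.
Distance 1: 2, 4, 6.
Distance 2: 1, 3.
Distance 3: 5 — contains 5.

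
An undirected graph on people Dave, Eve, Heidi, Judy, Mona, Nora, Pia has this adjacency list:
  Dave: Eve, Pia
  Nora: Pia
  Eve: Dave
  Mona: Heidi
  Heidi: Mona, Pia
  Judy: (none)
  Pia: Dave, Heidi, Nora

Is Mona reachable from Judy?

No

Judy has no edges, so nothing is reachable from it.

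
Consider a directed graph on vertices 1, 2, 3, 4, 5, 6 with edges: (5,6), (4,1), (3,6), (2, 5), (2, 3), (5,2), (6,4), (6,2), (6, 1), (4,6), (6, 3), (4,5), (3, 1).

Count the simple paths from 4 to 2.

4→5→2
4→5→6→2
4→6→2

3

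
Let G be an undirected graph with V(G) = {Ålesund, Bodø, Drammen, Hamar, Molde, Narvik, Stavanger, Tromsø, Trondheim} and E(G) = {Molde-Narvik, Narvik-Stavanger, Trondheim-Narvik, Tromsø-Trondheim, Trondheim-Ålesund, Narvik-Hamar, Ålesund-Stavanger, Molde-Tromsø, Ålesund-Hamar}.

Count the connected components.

3

From Ålesund: component {Ålesund, Hamar, Molde, Narvik, Stavanger, Tromsø, Trondheim}.
From Bodø: component {Bodø}.
From Drammen: component {Drammen}.
That's 3 components.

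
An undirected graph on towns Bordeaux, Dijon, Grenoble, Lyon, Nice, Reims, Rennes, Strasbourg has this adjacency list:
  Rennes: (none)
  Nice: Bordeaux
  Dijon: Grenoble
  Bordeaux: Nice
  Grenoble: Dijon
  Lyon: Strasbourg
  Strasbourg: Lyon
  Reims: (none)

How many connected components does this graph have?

From Bordeaux: component {Bordeaux, Nice}.
From Dijon: component {Dijon, Grenoble}.
From Lyon: component {Lyon, Strasbourg}.
From Reims: component {Reims}.
From Rennes: component {Rennes}.
That's 5 components.

5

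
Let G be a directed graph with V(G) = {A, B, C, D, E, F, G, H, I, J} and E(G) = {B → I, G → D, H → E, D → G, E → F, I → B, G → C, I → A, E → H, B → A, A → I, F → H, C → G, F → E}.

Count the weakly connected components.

From A: component {A, B, I}.
From C: component {C, D, G}.
From E: component {E, F, H}.
From J: component {J}.
That's 4 components.

4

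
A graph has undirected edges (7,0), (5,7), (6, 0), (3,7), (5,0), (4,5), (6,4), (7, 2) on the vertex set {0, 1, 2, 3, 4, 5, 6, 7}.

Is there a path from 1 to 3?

1 has no edges, so nothing is reachable from it.

No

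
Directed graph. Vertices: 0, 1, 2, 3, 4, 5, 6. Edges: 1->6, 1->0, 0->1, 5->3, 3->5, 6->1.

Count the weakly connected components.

From 0: component {0, 1, 6}.
From 2: component {2}.
From 3: component {3, 5}.
From 4: component {4}.
That's 4 components.

4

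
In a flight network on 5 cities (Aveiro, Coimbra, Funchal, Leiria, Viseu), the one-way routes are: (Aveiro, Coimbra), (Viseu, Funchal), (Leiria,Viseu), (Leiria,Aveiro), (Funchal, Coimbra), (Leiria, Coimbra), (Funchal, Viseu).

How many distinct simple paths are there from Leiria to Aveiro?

Leiria→Aveiro

1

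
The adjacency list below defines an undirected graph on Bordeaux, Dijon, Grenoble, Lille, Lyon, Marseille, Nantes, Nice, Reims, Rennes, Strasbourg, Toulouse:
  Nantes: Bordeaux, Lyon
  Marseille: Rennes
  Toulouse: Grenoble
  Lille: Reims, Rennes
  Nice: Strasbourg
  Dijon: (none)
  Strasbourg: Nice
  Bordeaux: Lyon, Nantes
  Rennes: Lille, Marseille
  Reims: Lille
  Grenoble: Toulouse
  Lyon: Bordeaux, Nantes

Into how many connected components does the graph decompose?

From Bordeaux: component {Bordeaux, Lyon, Nantes}.
From Dijon: component {Dijon}.
From Grenoble: component {Grenoble, Toulouse}.
From Lille: component {Lille, Marseille, Reims, Rennes}.
From Nice: component {Nice, Strasbourg}.
That's 5 components.

5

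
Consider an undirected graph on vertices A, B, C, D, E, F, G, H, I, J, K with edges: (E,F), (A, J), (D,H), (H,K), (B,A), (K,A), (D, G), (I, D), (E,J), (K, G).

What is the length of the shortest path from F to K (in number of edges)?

4

Distance 0: F.
Distance 1: E.
Distance 2: J.
Distance 3: A.
Distance 4: B, K — contains K.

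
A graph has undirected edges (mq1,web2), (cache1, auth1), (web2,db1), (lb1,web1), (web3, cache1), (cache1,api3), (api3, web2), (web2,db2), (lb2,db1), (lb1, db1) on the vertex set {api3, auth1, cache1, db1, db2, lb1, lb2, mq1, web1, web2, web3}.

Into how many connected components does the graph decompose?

1

From api3: component {api3, auth1, cache1, db1, db2, lb1, lb2, mq1, web1, web2, web3}.
That's 1 component.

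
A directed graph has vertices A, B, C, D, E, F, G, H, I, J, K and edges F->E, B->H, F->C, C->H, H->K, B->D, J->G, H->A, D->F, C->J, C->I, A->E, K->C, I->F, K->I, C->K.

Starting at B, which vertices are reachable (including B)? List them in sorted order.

Start at B.
Its neighbours: D, H.
Then their neighbours: A, F, K.
Then next layer: C, E, I.
Then next layer: J.
Then next layer: G.
Every vertex is now reached.

A, B, C, D, E, F, G, H, I, J, K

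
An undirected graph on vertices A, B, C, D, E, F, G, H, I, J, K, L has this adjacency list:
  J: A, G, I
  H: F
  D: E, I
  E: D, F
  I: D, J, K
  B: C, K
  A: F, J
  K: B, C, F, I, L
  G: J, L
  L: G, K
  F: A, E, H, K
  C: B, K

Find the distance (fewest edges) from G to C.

Distance 0: G.
Distance 1: J, L.
Distance 2: A, I, K.
Distance 3: B, C, D, F — contains C.

3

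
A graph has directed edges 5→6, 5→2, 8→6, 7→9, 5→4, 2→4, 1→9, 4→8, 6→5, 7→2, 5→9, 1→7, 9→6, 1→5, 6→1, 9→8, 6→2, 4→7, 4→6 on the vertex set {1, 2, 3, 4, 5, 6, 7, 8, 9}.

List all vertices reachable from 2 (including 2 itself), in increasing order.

1, 2, 4, 5, 6, 7, 8, 9

Start at 2.
Its neighbours: 4.
Then their neighbours: 6, 7, 8.
Then next layer: 1, 5, 9.
Nothing further is reachable.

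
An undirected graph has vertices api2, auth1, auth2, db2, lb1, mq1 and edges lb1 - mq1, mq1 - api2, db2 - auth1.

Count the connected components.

From api2: component {api2, lb1, mq1}.
From auth1: component {auth1, db2}.
From auth2: component {auth2}.
That's 3 components.

3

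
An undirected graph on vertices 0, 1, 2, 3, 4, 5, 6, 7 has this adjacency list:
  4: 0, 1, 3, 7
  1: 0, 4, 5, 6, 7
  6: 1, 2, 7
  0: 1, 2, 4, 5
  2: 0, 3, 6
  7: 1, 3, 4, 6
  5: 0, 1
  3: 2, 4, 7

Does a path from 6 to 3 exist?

Yes

Explore from 6.
Distance 1: reach 1, 2, 7.
Distance 2: reach 0, 3, 4, 5.
Found 3.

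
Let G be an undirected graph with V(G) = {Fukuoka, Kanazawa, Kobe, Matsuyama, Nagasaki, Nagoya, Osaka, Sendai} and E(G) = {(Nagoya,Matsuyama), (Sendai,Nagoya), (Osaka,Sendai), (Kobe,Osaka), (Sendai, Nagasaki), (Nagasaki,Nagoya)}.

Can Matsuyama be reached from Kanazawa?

No

Kanazawa has no edges, so nothing is reachable from it.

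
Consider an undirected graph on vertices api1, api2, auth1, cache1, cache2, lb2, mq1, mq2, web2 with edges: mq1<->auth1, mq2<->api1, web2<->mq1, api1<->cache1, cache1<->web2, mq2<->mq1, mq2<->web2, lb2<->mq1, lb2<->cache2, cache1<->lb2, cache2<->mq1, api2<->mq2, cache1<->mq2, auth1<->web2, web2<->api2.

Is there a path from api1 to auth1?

Yes

Explore from api1.
Distance 1: reach cache1, mq2.
Distance 2: reach api2, lb2, mq1, web2.
Distance 3: reach auth1, cache2.
Found auth1.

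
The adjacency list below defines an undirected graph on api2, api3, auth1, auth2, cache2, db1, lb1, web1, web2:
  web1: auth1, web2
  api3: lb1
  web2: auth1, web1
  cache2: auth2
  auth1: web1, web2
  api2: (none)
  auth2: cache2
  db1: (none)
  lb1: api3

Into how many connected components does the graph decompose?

5

From api2: component {api2}.
From api3: component {api3, lb1}.
From auth1: component {auth1, web1, web2}.
From auth2: component {auth2, cache2}.
From db1: component {db1}.
That's 5 components.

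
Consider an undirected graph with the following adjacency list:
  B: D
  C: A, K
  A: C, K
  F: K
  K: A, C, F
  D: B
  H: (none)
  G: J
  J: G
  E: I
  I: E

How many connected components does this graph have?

From A: component {A, C, F, K}.
From B: component {B, D}.
From E: component {E, I}.
From G: component {G, J}.
From H: component {H}.
That's 5 components.

5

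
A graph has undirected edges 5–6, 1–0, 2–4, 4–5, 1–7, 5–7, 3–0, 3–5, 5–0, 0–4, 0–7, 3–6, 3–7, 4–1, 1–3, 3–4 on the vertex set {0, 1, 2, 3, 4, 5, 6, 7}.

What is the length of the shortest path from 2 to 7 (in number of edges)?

Distance 0: 2.
Distance 1: 4.
Distance 2: 0, 1, 3, 5.
Distance 3: 6, 7 — contains 7.

3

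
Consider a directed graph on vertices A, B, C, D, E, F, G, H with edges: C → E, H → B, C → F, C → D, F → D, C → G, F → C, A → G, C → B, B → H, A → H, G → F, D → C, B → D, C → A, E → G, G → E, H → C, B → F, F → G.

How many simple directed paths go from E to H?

E→G→F→C→A→H
E→G→F→C→B→H
E→G→F→D→C→A→H
E→G→F→D→C→B→H

4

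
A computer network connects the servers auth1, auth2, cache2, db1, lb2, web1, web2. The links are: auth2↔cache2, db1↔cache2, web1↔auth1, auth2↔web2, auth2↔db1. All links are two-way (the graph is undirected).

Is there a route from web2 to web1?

No

Explore from web2.
Distance 1: reach auth2.
Distance 2: reach cache2, db1.
The search is exhausted without reaching web1; it lies in a different component.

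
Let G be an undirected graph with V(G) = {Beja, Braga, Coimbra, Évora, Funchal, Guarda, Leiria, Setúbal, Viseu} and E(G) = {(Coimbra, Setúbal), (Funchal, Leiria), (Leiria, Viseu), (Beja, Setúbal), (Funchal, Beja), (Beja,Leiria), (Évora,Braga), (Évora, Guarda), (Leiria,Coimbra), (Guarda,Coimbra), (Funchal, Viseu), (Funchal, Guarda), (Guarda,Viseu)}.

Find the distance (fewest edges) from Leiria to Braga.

Distance 0: Leiria.
Distance 1: Beja, Coimbra, Funchal, Viseu.
Distance 2: Guarda, Setúbal.
Distance 3: Évora.
Distance 4: Braga — contains Braga.

4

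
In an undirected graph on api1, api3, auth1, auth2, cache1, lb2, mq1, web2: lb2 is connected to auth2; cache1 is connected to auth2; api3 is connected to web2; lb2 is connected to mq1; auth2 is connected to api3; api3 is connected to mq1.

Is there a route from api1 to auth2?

No

api1 has no edges, so nothing is reachable from it.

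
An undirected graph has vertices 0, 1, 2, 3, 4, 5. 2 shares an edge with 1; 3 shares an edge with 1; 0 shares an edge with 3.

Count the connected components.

From 0: component {0, 1, 2, 3}.
From 4: component {4}.
From 5: component {5}.
That's 3 components.

3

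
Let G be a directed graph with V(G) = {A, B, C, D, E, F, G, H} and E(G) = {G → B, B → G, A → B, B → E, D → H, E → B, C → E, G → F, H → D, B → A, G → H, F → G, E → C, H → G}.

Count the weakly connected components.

1

From A: component {A, B, C, D, E, F, G, H}.
That's 1 component.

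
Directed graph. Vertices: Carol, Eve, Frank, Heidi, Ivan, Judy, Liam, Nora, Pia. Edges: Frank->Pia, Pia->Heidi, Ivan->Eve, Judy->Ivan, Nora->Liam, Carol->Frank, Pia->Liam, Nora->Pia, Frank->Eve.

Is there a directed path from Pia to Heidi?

Yes

Explore from Pia.
Distance 1: reach Heidi, Liam.
Found Heidi.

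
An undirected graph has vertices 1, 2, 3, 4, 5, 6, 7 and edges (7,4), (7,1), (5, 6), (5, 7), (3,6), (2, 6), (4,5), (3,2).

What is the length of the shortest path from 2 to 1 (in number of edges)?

4

Distance 0: 2.
Distance 1: 3, 6.
Distance 2: 5.
Distance 3: 4, 7.
Distance 4: 1 — contains 1.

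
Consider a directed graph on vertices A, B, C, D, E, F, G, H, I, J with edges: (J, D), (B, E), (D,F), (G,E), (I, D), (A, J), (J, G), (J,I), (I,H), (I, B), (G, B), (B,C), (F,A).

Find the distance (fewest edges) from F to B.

Distance 0: F.
Distance 1: A.
Distance 2: J.
Distance 3: D, G, I.
Distance 4: B, E, H — contains B.

4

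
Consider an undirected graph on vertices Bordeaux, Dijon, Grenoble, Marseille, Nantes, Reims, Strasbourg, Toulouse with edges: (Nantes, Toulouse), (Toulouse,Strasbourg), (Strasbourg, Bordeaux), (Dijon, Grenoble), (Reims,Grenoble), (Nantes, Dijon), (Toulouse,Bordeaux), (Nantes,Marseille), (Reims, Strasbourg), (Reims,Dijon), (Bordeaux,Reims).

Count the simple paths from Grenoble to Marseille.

Grenoble–Dijon–Nantes–Marseille
Grenoble–Dijon–Reims–Bordeaux–Strasbourg–Toulouse–Nantes–Marseille
Grenoble–Dijon–Reims–Bordeaux–Toulouse–Nantes–Marseille
Grenoble–Dijon–Reims–Strasbourg–Bordeaux–Toulouse–Nantes–Marseille
Grenoble–Dijon–Reims–Strasbourg–Toulouse–Nantes–Marseille
Grenoble–Reims–Bordeaux–Strasbourg–Toulouse–Nantes–Marseille
Grenoble–Reims–Bordeaux–Toulouse–Nantes–Marseille
Grenoble–Reims–Dijon–Nantes–Marseille
Grenoble–Reims–Strasbourg–Bordeaux–Toulouse–Nantes–Marseille
Grenoble–Reims–Strasbourg–Toulouse–Nantes–Marseille

10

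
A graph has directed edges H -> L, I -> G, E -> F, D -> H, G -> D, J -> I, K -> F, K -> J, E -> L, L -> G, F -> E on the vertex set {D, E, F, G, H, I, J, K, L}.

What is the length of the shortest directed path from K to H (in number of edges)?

5

Distance 0: K.
Distance 1: F, J.
Distance 2: E, I.
Distance 3: G, L.
Distance 4: D.
Distance 5: H — contains H.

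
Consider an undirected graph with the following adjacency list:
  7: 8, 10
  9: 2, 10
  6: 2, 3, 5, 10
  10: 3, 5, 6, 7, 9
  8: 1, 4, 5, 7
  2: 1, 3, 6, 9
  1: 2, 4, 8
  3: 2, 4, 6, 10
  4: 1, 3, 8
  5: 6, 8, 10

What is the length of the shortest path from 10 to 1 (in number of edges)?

3

Distance 0: 10.
Distance 1: 3, 5, 6, 7, 9.
Distance 2: 2, 4, 8.
Distance 3: 1 — contains 1.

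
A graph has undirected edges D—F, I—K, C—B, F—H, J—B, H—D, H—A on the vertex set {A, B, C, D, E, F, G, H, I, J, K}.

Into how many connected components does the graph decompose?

From A: component {A, D, F, H}.
From B: component {B, C, J}.
From E: component {E}.
From G: component {G}.
From I: component {I, K}.
That's 5 components.

5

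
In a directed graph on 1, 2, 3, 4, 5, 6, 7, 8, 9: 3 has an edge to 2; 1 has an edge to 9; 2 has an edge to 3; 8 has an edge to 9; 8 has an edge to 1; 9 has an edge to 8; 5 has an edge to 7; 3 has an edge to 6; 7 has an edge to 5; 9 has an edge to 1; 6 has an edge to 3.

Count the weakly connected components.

From 1: component {1, 8, 9}.
From 2: component {2, 3, 6}.
From 4: component {4}.
From 5: component {5, 7}.
That's 4 components.

4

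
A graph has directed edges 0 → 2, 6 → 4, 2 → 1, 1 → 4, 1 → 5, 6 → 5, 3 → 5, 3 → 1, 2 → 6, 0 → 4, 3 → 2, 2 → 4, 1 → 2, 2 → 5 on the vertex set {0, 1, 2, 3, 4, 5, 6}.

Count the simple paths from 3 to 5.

3→1→2→5
3→1→2→6→5
3→1→5
3→2→1→5
3→2→5
3→2→6→5
3→5

7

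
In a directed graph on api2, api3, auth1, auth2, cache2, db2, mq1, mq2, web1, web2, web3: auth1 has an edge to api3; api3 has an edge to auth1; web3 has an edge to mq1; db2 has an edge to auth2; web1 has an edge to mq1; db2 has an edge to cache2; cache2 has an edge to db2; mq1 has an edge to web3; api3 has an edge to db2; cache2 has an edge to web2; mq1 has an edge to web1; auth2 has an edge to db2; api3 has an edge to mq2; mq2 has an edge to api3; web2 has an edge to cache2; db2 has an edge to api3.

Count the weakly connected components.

From api2: component {api2}.
From api3: component {api3, auth1, auth2, cache2, db2, mq2, web2}.
From mq1: component {mq1, web1, web3}.
That's 3 components.

3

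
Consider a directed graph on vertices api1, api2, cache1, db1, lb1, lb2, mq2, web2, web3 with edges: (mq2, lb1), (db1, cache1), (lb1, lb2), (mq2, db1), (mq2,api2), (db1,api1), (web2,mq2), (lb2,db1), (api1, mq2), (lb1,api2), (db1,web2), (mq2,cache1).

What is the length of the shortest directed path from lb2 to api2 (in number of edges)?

4

Distance 0: lb2.
Distance 1: db1.
Distance 2: api1, cache1, web2.
Distance 3: mq2.
Distance 4: api2, lb1 — contains api2.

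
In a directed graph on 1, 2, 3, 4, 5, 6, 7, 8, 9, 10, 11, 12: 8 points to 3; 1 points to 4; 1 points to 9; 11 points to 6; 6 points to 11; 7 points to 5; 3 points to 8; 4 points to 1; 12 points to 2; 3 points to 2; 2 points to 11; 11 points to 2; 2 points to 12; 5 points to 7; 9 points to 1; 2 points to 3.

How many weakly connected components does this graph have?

4

From 1: component {1, 4, 9}.
From 2: component {2, 3, 6, 8, 11, 12}.
From 5: component {5, 7}.
From 10: component {10}.
That's 4 components.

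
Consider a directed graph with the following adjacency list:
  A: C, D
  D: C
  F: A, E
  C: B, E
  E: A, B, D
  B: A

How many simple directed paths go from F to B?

F→A→C→B
F→A→C→E→B
F→A→D→C→B
F→A→D→C→E→B
F→E→A→C→B
F→E→A→D→C→B
F→E→B
F→E→D→C→B

8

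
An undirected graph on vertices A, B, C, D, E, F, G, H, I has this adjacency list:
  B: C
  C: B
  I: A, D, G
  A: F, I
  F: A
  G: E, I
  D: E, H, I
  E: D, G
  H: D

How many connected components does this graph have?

From A: component {A, D, E, F, G, H, I}.
From B: component {B, C}.
That's 2 components.

2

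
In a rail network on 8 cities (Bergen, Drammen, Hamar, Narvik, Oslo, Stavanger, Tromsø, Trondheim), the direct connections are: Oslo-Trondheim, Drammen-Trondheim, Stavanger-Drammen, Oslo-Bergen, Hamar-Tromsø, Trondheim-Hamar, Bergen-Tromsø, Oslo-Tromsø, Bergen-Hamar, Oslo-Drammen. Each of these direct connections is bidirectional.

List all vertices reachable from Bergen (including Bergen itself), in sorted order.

Bergen, Drammen, Hamar, Oslo, Stavanger, Tromsø, Trondheim

Start at Bergen.
Its neighbours: Hamar, Oslo, Tromsø.
Then their neighbours: Drammen, Trondheim.
Then next layer: Stavanger.
Nothing further is reachable.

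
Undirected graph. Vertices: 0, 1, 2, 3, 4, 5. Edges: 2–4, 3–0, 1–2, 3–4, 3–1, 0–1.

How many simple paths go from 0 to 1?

0–1
0–3–1
0–3–4–2–1

3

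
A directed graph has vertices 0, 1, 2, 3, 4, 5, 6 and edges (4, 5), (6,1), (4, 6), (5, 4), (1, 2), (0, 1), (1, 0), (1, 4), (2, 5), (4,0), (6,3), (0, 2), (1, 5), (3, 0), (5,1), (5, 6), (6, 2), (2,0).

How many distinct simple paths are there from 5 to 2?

5→1→0→2
5→1→2
5→1→4→0→2
5→1→4→6→2
5→1→4→6→3→0→2
5→4→0→1→2
5→4→0→2
5→4→6→1→0→2
... and 10 more.

18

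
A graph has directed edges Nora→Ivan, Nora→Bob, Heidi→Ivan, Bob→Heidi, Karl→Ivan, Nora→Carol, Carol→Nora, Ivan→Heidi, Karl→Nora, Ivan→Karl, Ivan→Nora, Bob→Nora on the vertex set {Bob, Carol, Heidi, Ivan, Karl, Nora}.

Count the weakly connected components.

From Bob: component {Bob, Carol, Heidi, Ivan, Karl, Nora}.
That's 1 component.

1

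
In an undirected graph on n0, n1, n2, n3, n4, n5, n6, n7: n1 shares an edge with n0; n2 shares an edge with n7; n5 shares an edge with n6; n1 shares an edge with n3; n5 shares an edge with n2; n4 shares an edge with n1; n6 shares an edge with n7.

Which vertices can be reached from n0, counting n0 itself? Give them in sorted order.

n0, n1, n3, n4

Start at n0.
Its neighbours: n1.
Then their neighbours: n3, n4.
Nothing further is reachable.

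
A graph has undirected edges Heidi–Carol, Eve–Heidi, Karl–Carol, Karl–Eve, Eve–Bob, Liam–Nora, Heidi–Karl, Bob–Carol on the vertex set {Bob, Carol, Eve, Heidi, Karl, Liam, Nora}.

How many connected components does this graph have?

2

From Bob: component {Bob, Carol, Eve, Heidi, Karl}.
From Liam: component {Liam, Nora}.
That's 2 components.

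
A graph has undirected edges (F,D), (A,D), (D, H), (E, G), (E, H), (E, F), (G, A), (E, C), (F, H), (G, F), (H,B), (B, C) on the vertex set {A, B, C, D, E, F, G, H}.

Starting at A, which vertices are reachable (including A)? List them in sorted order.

Start at A.
Its neighbours: D, G.
Then their neighbours: E, F, H.
Then next layer: B, C.
Every vertex is now reached.

A, B, C, D, E, F, G, H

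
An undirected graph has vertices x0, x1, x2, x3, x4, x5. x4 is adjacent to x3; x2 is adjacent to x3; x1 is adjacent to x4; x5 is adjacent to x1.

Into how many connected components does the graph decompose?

From x0: component {x0}.
From x1: component {x1, x2, x3, x4, x5}.
That's 2 components.

2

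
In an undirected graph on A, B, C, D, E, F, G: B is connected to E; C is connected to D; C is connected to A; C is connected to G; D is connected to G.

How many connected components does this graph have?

From A: component {A, C, D, G}.
From B: component {B, E}.
From F: component {F}.
That's 3 components.

3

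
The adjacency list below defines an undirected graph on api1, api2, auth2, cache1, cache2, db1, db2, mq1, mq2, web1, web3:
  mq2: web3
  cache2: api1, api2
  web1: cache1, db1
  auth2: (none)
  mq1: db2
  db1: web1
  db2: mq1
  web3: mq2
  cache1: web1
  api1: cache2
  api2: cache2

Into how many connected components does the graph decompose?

From api1: component {api1, api2, cache2}.
From auth2: component {auth2}.
From cache1: component {cache1, db1, web1}.
From db2: component {db2, mq1}.
From mq2: component {mq2, web3}.
That's 5 components.

5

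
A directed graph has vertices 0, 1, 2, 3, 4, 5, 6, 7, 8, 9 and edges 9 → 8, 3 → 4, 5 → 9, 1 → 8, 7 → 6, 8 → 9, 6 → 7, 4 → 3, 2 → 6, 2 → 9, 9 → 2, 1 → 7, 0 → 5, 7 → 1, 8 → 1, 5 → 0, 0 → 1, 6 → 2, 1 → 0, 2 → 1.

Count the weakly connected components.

From 0: component {0, 1, 2, 5, 6, 7, 8, 9}.
From 3: component {3, 4}.
That's 2 components.

2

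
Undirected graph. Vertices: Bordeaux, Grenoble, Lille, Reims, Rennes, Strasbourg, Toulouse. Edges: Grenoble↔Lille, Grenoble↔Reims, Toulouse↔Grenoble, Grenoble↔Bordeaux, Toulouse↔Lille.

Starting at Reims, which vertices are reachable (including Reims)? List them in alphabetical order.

Start at Reims.
Its neighbours: Grenoble.
Then their neighbours: Bordeaux, Lille, Toulouse.
Nothing further is reachable.

Bordeaux, Grenoble, Lille, Reims, Toulouse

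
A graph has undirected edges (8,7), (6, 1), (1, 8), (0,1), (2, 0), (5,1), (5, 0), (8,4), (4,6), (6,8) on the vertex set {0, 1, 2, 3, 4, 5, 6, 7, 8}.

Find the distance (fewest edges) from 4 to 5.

Distance 0: 4.
Distance 1: 6, 8.
Distance 2: 1, 7.
Distance 3: 0, 5 — contains 5.

3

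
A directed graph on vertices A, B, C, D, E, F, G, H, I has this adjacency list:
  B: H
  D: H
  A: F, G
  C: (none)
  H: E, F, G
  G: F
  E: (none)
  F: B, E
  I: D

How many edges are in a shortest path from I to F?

Distance 0: I.
Distance 1: D.
Distance 2: H.
Distance 3: E, F, G — contains F.

3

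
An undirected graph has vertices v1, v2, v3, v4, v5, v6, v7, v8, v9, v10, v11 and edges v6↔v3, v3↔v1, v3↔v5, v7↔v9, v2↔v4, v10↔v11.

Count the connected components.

5

From v1: component {v1, v3, v5, v6}.
From v2: component {v2, v4}.
From v7: component {v7, v9}.
From v8: component {v8}.
From v10: component {v10, v11}.
That's 5 components.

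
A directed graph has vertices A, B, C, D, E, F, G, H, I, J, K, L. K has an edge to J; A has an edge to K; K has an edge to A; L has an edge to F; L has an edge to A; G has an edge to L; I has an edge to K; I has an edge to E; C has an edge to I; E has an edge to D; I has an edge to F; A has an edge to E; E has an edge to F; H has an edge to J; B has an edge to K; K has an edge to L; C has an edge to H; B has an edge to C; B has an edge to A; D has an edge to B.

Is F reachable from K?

Explore from K.
Distance 1: reach A, J, L.
Distance 2: reach E, F.
Found F.

Yes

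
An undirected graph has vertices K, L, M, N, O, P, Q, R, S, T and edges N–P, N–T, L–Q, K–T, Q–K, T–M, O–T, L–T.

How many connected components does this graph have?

3

From K: component {K, L, M, N, O, P, Q, T}.
From R: component {R}.
From S: component {S}.
That's 3 components.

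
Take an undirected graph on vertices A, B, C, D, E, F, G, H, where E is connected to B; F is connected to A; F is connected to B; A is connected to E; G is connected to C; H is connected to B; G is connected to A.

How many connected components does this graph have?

From A: component {A, B, C, E, F, G, H}.
From D: component {D}.
That's 2 components.

2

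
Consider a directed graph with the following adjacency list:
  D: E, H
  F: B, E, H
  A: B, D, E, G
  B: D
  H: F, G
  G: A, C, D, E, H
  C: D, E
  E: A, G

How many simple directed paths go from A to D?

8

A→B→D
A→D
A→E→G→C→D
A→E→G→D
A→E→G→H→F→B→D
A→G→C→D
A→G→D
A→G→H→F→B→D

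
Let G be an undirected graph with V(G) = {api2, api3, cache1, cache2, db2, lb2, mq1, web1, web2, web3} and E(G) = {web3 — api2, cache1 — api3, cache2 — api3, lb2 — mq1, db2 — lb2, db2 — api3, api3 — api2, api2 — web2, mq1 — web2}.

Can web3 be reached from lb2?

Yes

Explore from lb2.
Distance 1: reach db2, mq1.
Distance 2: reach api3, web2.
Distance 3: reach api2, cache1, cache2.
Distance 4: reach web3.
Found web3.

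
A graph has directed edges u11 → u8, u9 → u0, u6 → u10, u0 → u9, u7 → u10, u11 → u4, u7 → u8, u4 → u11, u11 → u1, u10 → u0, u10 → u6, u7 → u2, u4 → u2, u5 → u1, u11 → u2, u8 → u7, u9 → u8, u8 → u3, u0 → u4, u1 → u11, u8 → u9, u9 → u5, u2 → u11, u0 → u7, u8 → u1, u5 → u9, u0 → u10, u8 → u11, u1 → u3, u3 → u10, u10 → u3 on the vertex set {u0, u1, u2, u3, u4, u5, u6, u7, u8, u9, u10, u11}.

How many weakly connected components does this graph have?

From u0: component {u0, u1, u2, u3, u4, u5, u6, u7, u8, u9, u10, u11}.
That's 1 component.

1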